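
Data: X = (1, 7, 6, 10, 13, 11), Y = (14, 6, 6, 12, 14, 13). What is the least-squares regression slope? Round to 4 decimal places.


b = sum((xi-xbar)(yi-ybar)) / sum((xi-xbar)^2)
n = 6, xbar = 48/6 = 8, ybar = 65/6 ≈ 10.833333
Sxy = sum((xi-xbar)(yi-ybar)) = 17
Sxx = sum((xi-xbar)^2) = 92
b = Sxy / Sxx = 17/92 ≈ 0.184783

0.1848


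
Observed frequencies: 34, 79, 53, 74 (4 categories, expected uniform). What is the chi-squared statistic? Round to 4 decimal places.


chi2 = sum((O-E)^2/E), E = total/4
total = 240, E = 240/4 = 60
(34 - 60)^2 / 60 = 676 / 60 = 169/15 ≈ 11.266667
(79 - 60)^2 / 60 = 361 / 60 = 361/60 ≈ 6.016667
(53 - 60)^2 / 60 = 49 / 60 = 49/60 ≈ 0.816667
(74 - 60)^2 / 60 = 196 / 60 = 49/15 ≈ 3.266667
chi2 = 641/30 ≈ 21.366667

21.3667


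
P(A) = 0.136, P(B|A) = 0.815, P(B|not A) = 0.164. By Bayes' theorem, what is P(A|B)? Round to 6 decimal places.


P(A|B) = P(B|A)*P(A) / P(B), P(B) = P(B|A)*P(A) + P(B|not A)*P(not A)
P(B|A)*P(A) = 0.815 * 0.136 = 0.11084
P(B|not A)*P(not A) = 0.164 * 0.864 = 0.141696
P(B) = 0.11084 + 0.141696 = 0.252536
P(A|B) = 0.11084 / 0.252536 ≈ 0.43890772

0.438908


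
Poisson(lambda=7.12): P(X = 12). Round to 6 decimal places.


P = e^(-lam) * lam^k / k!
e^(-7.12) ≈ 0.0008087668
lam^k = 7.12^12 ≈ 16973051291.818283
k! = 12! = 479001600
P = 0.0008087668 * 16973051291.818283 / 479001600 ≈ 0.028658

0.028658


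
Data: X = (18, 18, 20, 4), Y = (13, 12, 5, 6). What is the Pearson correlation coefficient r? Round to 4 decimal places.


r = sum((xi-xbar)(yi-ybar)) / sqrt(sum((xi-xbar)^2) * sum((yi-ybar)^2))
n = 4, xbar = 60/4 = 15, ybar = 36/4 = 9
Sxy = sum((xi-xbar)(yi-ybar)) = 34
Sxx = sum((xi-xbar)^2) = 164
Syy = sum((yi-ybar)^2) = 50
sqrt(Sxx*Syy) ≈ 90.553851
r = Sxy / sqrt(Sxx*Syy) = 34 / 90.553851 ≈ 0.375467

0.3755


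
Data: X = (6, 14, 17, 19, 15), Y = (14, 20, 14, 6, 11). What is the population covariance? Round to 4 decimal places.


Cov = (1/n)*sum((xi-xbar)(yi-ybar))
n = 5, xbar = 71/5 = 14.2, ybar = 65/5 = 13
sum((xi-xbar)(yi-ybar)) = -42
Cov = -42 / 5 = -8.4

-8.4000


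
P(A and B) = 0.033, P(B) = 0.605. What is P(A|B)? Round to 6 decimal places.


P(A|B) = P(A and B) / P(B) = 0.033 / 0.605 = 3/55 ≈ 0.05454545

0.054545


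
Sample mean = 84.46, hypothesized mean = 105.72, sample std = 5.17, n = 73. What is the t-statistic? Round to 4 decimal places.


t = (xbar - mu0) / (s/sqrt(n))
xbar - mu0 = 84.46 - 105.72 = -21.26
sqrt(73) ≈ 8.54400375
s/sqrt(n) = 5.17 / 8.54400375 ≈ 0.60510273
t = -21.26 / 0.60510273 ≈ -35.134530

-35.1345


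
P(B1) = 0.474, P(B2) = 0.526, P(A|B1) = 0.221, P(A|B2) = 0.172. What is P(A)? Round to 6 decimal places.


P(A) = P(A|B1)*P(B1) + P(A|B2)*P(B2)
P(A|B1)*P(B1) = 0.221 * 0.474 = 0.104754
P(A|B2)*P(B2) = 0.172 * 0.526 = 0.090472
P(A) = 0.104754 + 0.090472 = 0.195226

0.195226


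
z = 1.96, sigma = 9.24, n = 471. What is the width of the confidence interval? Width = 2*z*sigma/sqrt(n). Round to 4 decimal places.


width = 2*z*sigma/sqrt(n)
2*z*sigma = 2 * 1.96 * 9.24 = 36.2208
sqrt(471) ≈ 21.702534
width = 36.2208 / 21.702534 ≈ 1.668966

1.6690


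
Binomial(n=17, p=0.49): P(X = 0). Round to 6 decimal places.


P = C(n,k) * p^k * (1-p)^(n-k)
C(17,0) = 1
p^k = 0.49^0 = 1
(1-p)^(n-k) = 0.51^17 ≈ 0.00001068299
P = 1 * 1 * 0.00001068299 ≈ 0.000011

0.000011


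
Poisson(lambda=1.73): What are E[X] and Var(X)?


E[X] = Var(X) = lambda = 1.73

1.73, 1.73


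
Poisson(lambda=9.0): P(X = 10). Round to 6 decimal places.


P = e^(-lam) * lam^k / k!
e^(-9.0) ≈ 0.0001234098
lam^k = 9.0^10 = 3486784401
k! = 10! = 3628800
P = 0.0001234098 * 3486784401 / 3628800 ≈ 0.118580

0.118580


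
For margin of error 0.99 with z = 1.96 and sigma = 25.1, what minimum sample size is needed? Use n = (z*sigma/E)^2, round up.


z*sigma/E = 1.96 * 25.1 / 0.99 = 24598/495 ≈ 49.692929
(z*sigma/E)^2 ≈ 2469.387222
round up: n = 2470

2470


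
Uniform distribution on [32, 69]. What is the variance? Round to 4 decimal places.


Var = (b-a)^2 / 12
(b-a)^2 = (69 - 32)^2 = 1369
Var = 1369/12 ≈ 114.083333

114.0833


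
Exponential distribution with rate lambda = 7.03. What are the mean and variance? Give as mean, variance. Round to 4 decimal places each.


mean = 1/lam, var = 1/lam^2
mean = 1 / 7.03 = 100/703 ≈ 0.142248
lam^2 = 7.03^2 = 49.4209
var = 1 / 49.4209 ≈ 0.020234

0.1422, 0.0202


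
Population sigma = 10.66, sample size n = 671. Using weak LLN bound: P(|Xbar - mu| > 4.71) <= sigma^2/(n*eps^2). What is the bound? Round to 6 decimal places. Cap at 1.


bound = min(1, sigma^2/(n*eps^2))
sigma^2 = 10.66^2 = 113.6356
n*eps^2 = 671 * 4.71^2 = 671 * 22.1841 = 14885.5311
sigma^2/(n*eps^2) = 113.6356 / 14885.5311 ≈ 0.00763396

0.007634


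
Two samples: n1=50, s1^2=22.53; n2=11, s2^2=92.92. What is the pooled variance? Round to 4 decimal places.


sp^2 = ((n1-1)*s1^2 + (n2-1)*s2^2)/(n1+n2-2)
(n1-1)*s1^2 = 49 * 22.53 = 1103.97
(n2-1)*s2^2 = 10 * 92.92 = 929.2
numerator = 1103.97 + 929.2 = 2033.17
n1+n2-2 = 59
sp^2 = 2033.17 / 59 = 203317/5900 ≈ 34.460508

34.4605


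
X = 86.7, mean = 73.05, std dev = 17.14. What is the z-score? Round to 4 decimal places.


z = (X - mu) / sigma
X - mu = 86.7 - 73.05 = 13.65
z = 13.65 / 17.14 = 1365/1714 ≈ 0.796383

0.7964


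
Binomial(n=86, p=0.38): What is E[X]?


E[X] = n*p = 86 * 0.38 = 32.68

32.68


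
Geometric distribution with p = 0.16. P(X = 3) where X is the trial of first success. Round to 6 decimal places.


P = (1-p)^(k-1) * p
(1-p)^(k-1) = 0.84^2 = 0.7056
P = 0.7056 * 0.16 = 0.112896

0.112896


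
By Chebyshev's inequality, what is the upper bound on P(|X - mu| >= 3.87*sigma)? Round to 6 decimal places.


P <= 1/k^2
k^2 = 3.87^2 = 14.9769
1/k^2 = 1 / 14.9769 ≈ 0.06676949

0.066769


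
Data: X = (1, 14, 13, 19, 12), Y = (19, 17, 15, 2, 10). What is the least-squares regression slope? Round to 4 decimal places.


b = sum((xi-xbar)(yi-ybar)) / sum((xi-xbar)^2)
n = 5, xbar = 59/5 = 11.8, ybar = 63/5 = 12.6
Sxy = sum((xi-xbar)(yi-ybar)) = -133.4
Sxx = sum((xi-xbar)^2) = 174.8
b = Sxy / Sxx = -29/38 ≈ -0.763158

-0.7632


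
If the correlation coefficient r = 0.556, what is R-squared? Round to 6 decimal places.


R^2 = r^2 = (0.556)^2 = 0.309136

0.309136


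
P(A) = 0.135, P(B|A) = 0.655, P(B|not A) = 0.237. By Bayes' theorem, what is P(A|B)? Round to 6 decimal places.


P(A|B) = P(B|A)*P(A) / P(B), P(B) = P(B|A)*P(A) + P(B|not A)*P(not A)
P(B|A)*P(A) = 0.655 * 0.135 = 0.088425
P(B|not A)*P(not A) = 0.237 * 0.865 = 0.205005
P(B) = 0.088425 + 0.205005 = 0.29343
P(A|B) = 0.088425 / 0.29343 ≈ 0.30134956

0.301350


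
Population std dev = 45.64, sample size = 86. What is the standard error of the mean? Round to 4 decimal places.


SE = sigma / sqrt(n)
sqrt(86) ≈ 9.273618
SE = 45.64 / 9.273618 ≈ 4.921488

4.9215


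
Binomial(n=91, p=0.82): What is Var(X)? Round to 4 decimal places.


Var = n*p*(1-p) = 91 * 0.82 * 0.18 = 13.4316

13.4316


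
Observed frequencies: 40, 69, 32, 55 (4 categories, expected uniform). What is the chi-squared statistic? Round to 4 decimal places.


chi2 = sum((O-E)^2/E), E = total/4
total = 196, E = 196/4 = 49
(40 - 49)^2 / 49 = 81 / 49 = 81/49 ≈ 1.653061
(69 - 49)^2 / 49 = 400 / 49 = 400/49 ≈ 8.163265
(32 - 49)^2 / 49 = 289 / 49 = 289/49 ≈ 5.897959
(55 - 49)^2 / 49 = 36 / 49 = 36/49 ≈ 0.734694
chi2 = 806/49 ≈ 16.448980

16.4490


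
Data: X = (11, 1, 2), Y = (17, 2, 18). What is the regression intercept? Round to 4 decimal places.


a = ybar - b*xbar, where b = sum((xi-xbar)(yi-ybar)) / sum((xi-xbar)^2)
n = 3, xbar = 14/3 ≈ 4.666667, ybar = 37/3 ≈ 12.333333
Sxy = sum((xi-xbar)(yi-ybar)) = 157/3 ≈ 52.333333
Sxx = sum((xi-xbar)^2) = 182/3 ≈ 60.666667
b = Sxy / Sxx = 157/182 ≈ 0.862637
a = 12.333333 - 0.862637 * 4.666667 = 108/13 ≈ 8.307692

8.3077


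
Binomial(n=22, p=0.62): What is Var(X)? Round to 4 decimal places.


Var = n*p*(1-p) = 22 * 0.62 * 0.38 = 5.1832

5.1832


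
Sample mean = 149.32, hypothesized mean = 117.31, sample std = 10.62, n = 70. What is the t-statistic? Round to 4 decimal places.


t = (xbar - mu0) / (s/sqrt(n))
xbar - mu0 = 149.32 - 117.31 = 32.01
sqrt(70) ≈ 8.36660027
s/sqrt(n) = 10.62 / 8.36660027 ≈ 1.26933278
t = 32.01 / 1.26933278 ≈ 25.217973

25.2180


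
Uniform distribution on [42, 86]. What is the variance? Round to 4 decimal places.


Var = (b-a)^2 / 12
(b-a)^2 = (86 - 42)^2 = 1936
Var = 1936/12 ≈ 161.333333

161.3333


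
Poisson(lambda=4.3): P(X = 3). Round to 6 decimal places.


P = e^(-lam) * lam^k / k!
e^(-4.3) ≈ 0.01356856
lam^k = 4.3^3 = 79.507
k! = 3! = 6
P = 0.01356856 * 79.507 / 6 ≈ 0.179799

0.179799


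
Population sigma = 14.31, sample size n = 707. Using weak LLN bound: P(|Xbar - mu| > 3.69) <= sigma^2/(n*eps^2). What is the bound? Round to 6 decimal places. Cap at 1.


bound = min(1, sigma^2/(n*eps^2))
sigma^2 = 14.31^2 = 204.7761
n*eps^2 = 707 * 3.69^2 = 707 * 13.6161 = 9626.5827
sigma^2/(n*eps^2) = 204.7761 / 9626.5827 ≈ 0.02127194

0.021272


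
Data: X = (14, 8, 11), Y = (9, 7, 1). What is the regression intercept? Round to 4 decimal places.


a = ybar - b*xbar, where b = sum((xi-xbar)(yi-ybar)) / sum((xi-xbar)^2)
n = 3, xbar = 33/3 = 11, ybar = 17/3 ≈ 5.666667
Sxy = sum((xi-xbar)(yi-ybar)) = 6
Sxx = sum((xi-xbar)^2) = 18
b = Sxy / Sxx = 1/3 ≈ 0.333333
a = 5.666667 - 0.333333 * 11 = 2

2.0000


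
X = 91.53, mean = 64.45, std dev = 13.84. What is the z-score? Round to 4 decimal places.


z = (X - mu) / sigma
X - mu = 91.53 - 64.45 = 27.08
z = 27.08 / 13.84 = 677/346 ≈ 1.956647

1.9566


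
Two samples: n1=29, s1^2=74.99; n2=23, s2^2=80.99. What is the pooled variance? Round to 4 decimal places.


sp^2 = ((n1-1)*s1^2 + (n2-1)*s2^2)/(n1+n2-2)
(n1-1)*s1^2 = 28 * 74.99 = 2099.72
(n2-1)*s2^2 = 22 * 80.99 = 1781.78
numerator = 2099.72 + 1781.78 = 3881.5
n1+n2-2 = 50
sp^2 = 3881.5 / 50 = 77.63

77.6300


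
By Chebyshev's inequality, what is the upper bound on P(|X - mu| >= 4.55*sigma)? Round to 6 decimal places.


P <= 1/k^2
k^2 = 4.55^2 = 20.7025
1/k^2 = 1 / 20.7025 = 400/8281 ≈ 0.04830335

0.048303


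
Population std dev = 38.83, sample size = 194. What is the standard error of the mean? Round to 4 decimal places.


SE = sigma / sqrt(n)
sqrt(194) ≈ 13.928388
SE = 38.83 / 13.928388 ≈ 2.787832

2.7878


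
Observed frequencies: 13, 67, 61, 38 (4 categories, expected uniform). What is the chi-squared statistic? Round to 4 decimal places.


chi2 = sum((O-E)^2/E), E = total/4
total = 179, E = 179/4 = 44.75
(13 - 44.75)^2 / 44.75 = 1008.0625 / 44.75 = 16129/716 ≈ 22.526536
(67 - 44.75)^2 / 44.75 = 495.0625 / 44.75 = 7921/716 ≈ 11.062849
(61 - 44.75)^2 / 44.75 = 264.0625 / 44.75 = 4225/716 ≈ 5.900838
(38 - 44.75)^2 / 44.75 = 45.5625 / 44.75 = 729/716 ≈ 1.018156
chi2 = 7251/179 ≈ 40.508380

40.5084


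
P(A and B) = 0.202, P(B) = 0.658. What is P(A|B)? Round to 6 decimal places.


P(A|B) = P(A and B) / P(B) = 0.202 / 0.658 = 101/329 ≈ 0.30699088

0.306991


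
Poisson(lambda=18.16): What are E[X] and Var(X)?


E[X] = Var(X) = lambda = 18.16

18.16, 18.16


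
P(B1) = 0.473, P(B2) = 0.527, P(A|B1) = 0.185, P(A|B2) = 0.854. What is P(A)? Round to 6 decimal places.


P(A) = P(A|B1)*P(B1) + P(A|B2)*P(B2)
P(A|B1)*P(B1) = 0.185 * 0.473 = 0.087505
P(A|B2)*P(B2) = 0.854 * 0.527 = 0.450058
P(A) = 0.087505 + 0.450058 = 0.537563

0.537563


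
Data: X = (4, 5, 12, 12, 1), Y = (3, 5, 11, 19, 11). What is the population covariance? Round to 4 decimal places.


Cov = (1/n)*sum((xi-xbar)(yi-ybar))
n = 5, xbar = 34/5 = 6.8, ybar = 49/5 = 9.8
sum((xi-xbar)(yi-ybar)) = 74.8
Cov = 74.8 / 5 = 14.96

14.9600


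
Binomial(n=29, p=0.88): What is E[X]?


E[X] = n*p = 29 * 0.88 = 25.52

25.52


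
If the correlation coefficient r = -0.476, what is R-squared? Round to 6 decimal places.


R^2 = r^2 = (-0.476)^2 = 0.226576

0.226576


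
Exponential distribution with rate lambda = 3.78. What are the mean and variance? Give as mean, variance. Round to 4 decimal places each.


mean = 1/lam, var = 1/lam^2
mean = 1 / 3.78 = 50/189 ≈ 0.264550
lam^2 = 3.78^2 = 14.2884
var = 1 / 14.2884 ≈ 0.069987

0.2646, 0.0700


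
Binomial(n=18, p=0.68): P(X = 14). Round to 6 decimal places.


P = C(n,k) * p^k * (1-p)^(n-k)
C(18,14) = 3060
p^k = 0.68^14 ≈ 0.004519858
(1-p)^(n-k) = 0.32^4 = 0.01048576
P = 3060 * 0.004519858 * 0.01048576 ≈ 0.145026

0.145026


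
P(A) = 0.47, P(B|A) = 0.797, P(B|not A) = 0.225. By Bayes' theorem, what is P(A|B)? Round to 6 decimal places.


P(A|B) = P(B|A)*P(A) / P(B), P(B) = P(B|A)*P(A) + P(B|not A)*P(not A)
P(B|A)*P(A) = 0.797 * 0.47 = 0.37459
P(B|not A)*P(not A) = 0.225 * 0.53 = 0.11925
P(B) = 0.37459 + 0.11925 = 0.49384
P(A|B) = 0.37459 / 0.49384 ≈ 0.75852503

0.758525


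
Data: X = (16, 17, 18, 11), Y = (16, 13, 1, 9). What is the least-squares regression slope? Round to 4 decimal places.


b = sum((xi-xbar)(yi-ybar)) / sum((xi-xbar)^2)
n = 4, xbar = 62/4 = 15.5, ybar = 39/4 = 9.75
Sxy = sum((xi-xbar)(yi-ybar)) = -10.5
Sxx = sum((xi-xbar)^2) = 29
b = Sxy / Sxx = -21/58 ≈ -0.362069

-0.3621


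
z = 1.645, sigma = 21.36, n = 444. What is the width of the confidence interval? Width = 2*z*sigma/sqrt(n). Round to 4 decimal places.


width = 2*z*sigma/sqrt(n)
2*z*sigma = 2 * 1.645 * 21.36 = 70.2744
sqrt(444) ≈ 21.071308
width = 70.2744 / 21.071308 ≈ 3.335075

3.3351


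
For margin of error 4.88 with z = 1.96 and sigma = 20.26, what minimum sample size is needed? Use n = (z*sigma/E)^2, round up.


z*sigma/E = 1.96 * 20.26 / 4.88 = 49637/6100 ≈ 8.137213
(z*sigma/E)^2 ≈ 66.214237
round up: n = 67

67


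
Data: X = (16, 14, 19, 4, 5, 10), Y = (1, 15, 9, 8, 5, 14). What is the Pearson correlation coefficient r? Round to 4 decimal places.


r = sum((xi-xbar)(yi-ybar)) / sqrt(sum((xi-xbar)^2) * sum((yi-ybar)^2))
n = 6, xbar = 68/6 = 34/3 ≈ 11.333333, ybar = 52/6 = 26/3 ≈ 8.666667
Sxy = sum((xi-xbar)(yi-ybar)) = 14/3 ≈ 4.666667
Sxx = sum((xi-xbar)^2) = 550/3 ≈ 183.333333
Syy = sum((yi-ybar)^2) = 424/3 ≈ 141.333333
sqrt(Sxx*Syy) ≈ 160.969286
r = Sxy / sqrt(Sxx*Syy) = 4.666667 / 160.969286 ≈ 0.028991

0.0290


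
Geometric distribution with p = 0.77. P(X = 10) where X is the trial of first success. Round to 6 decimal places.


P = (1-p)^(k-1) * p
(1-p)^(k-1) = 0.23^9 ≈ 0.000001801153
P = 0.000001801153 * 0.77 ≈ 0.000001386888

0.000001


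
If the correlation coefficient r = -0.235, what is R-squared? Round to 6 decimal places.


R^2 = r^2 = (-0.235)^2 = 0.055225

0.055225


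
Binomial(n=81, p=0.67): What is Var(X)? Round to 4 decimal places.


Var = n*p*(1-p) = 81 * 0.67 * 0.33 = 17.9091

17.9091


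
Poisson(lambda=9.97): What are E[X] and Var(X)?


E[X] = Var(X) = lambda = 9.97

9.97, 9.97


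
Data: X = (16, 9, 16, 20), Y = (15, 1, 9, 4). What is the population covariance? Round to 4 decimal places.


Cov = (1/n)*sum((xi-xbar)(yi-ybar))
n = 4, xbar = 61/4 = 15.25, ybar = 29/4 = 7.25
sum((xi-xbar)(yi-ybar)) = 30.75
Cov = 30.75 / 4 = 7.6875

7.6875


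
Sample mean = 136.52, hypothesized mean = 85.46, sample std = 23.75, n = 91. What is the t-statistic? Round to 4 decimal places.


t = (xbar - mu0) / (s/sqrt(n))
xbar - mu0 = 136.52 - 85.46 = 51.06
sqrt(91) ≈ 9.53939201
s/sqrt(n) = 23.75 / 9.53939201 ≈ 2.48967649
t = 51.06 / 2.48967649 ≈ 20.508689

20.5087


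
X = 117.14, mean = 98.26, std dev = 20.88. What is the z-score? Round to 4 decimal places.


z = (X - mu) / sigma
X - mu = 117.14 - 98.26 = 18.88
z = 18.88 / 20.88 = 236/261 ≈ 0.904215

0.9042


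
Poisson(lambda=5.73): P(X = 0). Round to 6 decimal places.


P = e^(-lam) * lam^k / k!
e^(-5.73) ≈ 0.003247077
lam^k = 5.73^0 = 1
k! = 0! = 1
P = 0.003247077 * 1 / 1 ≈ 0.003247

0.003247


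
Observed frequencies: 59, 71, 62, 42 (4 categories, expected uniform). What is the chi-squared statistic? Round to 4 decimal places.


chi2 = sum((O-E)^2/E), E = total/4
total = 234, E = 234/4 = 58.5
(59 - 58.5)^2 / 58.5 = 0.25 / 58.5 = 1/234 ≈ 0.004274
(71 - 58.5)^2 / 58.5 = 156.25 / 58.5 = 625/234 ≈ 2.670940
(62 - 58.5)^2 / 58.5 = 12.25 / 58.5 = 49/234 ≈ 0.209402
(42 - 58.5)^2 / 58.5 = 272.25 / 58.5 = 121/26 ≈ 4.653846
chi2 = 98/13 ≈ 7.538462

7.5385


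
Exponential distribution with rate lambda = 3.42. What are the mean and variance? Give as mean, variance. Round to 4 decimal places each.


mean = 1/lam, var = 1/lam^2
mean = 1 / 3.42 = 50/171 ≈ 0.292398
lam^2 = 3.42^2 = 11.6964
var = 1 / 11.6964 ≈ 0.085496

0.2924, 0.0855


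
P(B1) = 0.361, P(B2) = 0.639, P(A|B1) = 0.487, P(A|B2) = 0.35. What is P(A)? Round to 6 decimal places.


P(A) = P(A|B1)*P(B1) + P(A|B2)*P(B2)
P(A|B1)*P(B1) = 0.487 * 0.361 = 0.175807
P(A|B2)*P(B2) = 0.35 * 0.639 = 0.22365
P(A) = 0.175807 + 0.22365 = 0.399457

0.399457


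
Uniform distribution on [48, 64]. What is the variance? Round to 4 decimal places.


Var = (b-a)^2 / 12
(b-a)^2 = (64 - 48)^2 = 256
Var = 256/12 ≈ 21.333333

21.3333


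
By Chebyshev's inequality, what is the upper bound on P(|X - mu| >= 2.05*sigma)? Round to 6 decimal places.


P <= 1/k^2
k^2 = 2.05^2 = 4.2025
1/k^2 = 1 / 4.2025 = 400/1681 ≈ 0.23795360

0.237954


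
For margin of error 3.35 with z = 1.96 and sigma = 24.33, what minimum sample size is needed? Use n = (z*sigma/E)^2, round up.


z*sigma/E = 1.96 * 24.33 / 3.35 = 119217/8375 ≈ 14.234866
(z*sigma/E)^2 ≈ 202.631401
round up: n = 203

203


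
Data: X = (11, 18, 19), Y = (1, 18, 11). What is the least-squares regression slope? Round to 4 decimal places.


b = sum((xi-xbar)(yi-ybar)) / sum((xi-xbar)^2)
n = 3, xbar = 48/3 = 16, ybar = 30/3 = 10
Sxy = sum((xi-xbar)(yi-ybar)) = 64
Sxx = sum((xi-xbar)^2) = 38
b = Sxy / Sxx = 32/19 ≈ 1.684211

1.6842


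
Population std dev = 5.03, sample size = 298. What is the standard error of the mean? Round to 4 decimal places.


SE = sigma / sqrt(n)
sqrt(298) ≈ 17.262677
SE = 5.03 / 17.262677 ≈ 0.291380

0.2914


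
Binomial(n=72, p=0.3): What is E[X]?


E[X] = n*p = 72 * 0.3 = 21.6

21.6


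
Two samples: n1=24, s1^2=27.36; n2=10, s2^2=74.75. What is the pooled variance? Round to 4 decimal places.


sp^2 = ((n1-1)*s1^2 + (n2-1)*s2^2)/(n1+n2-2)
(n1-1)*s1^2 = 23 * 27.36 = 629.28
(n2-1)*s2^2 = 9 * 74.75 = 672.75
numerator = 629.28 + 672.75 = 1302.03
n1+n2-2 = 32
sp^2 = 1302.03 / 32 = 130203/3200 ≈ 40.688438

40.6884


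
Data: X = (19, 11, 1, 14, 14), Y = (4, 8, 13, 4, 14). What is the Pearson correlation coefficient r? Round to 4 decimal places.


r = sum((xi-xbar)(yi-ybar)) / sqrt(sum((xi-xbar)^2) * sum((yi-ybar)^2))
n = 5, xbar = 59/5 = 11.8, ybar = 43/5 = 8.6
Sxy = sum((xi-xbar)(yi-ybar)) = -78.4
Sxx = sum((xi-xbar)^2) = 178.8
Syy = sum((yi-ybar)^2) = 91.2
sqrt(Sxx*Syy) ≈ 127.697142
r = Sxy / sqrt(Sxx*Syy) = -78.4 / 127.697142 ≈ -0.613953

-0.6140


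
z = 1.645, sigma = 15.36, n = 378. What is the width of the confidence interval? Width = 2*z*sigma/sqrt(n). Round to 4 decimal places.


width = 2*z*sigma/sqrt(n)
2*z*sigma = 2 * 1.645 * 15.36 = 50.5344
sqrt(378) ≈ 19.442222
width = 50.5344 / 19.442222 ≈ 2.599209

2.5992


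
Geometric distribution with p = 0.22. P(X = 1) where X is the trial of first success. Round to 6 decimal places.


P = (1-p)^(k-1) * p
(1-p)^(k-1) = 0.78^0 = 1
P = 1 * 0.22 = 0.22

0.220000


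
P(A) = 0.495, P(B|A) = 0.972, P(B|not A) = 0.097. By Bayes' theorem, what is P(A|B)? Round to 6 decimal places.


P(A|B) = P(B|A)*P(A) / P(B), P(B) = P(B|A)*P(A) + P(B|not A)*P(not A)
P(B|A)*P(A) = 0.972 * 0.495 = 0.48114
P(B|not A)*P(not A) = 0.097 * 0.505 = 0.048985
P(B) = 0.48114 + 0.048985 = 0.530125
P(A|B) = 0.48114 / 0.530125 ≈ 0.90759726

0.907597


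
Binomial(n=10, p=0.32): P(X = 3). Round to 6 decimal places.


P = C(n,k) * p^k * (1-p)^(n-k)
C(10,3) = 120
p^k = 0.32^3 = 0.032768
(1-p)^(n-k) = 0.68^7 ≈ 0.06722989
P = 120 * 0.032768 * 0.06722989 ≈ 0.264359

0.264359


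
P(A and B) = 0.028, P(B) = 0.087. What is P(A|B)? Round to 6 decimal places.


P(A|B) = P(A and B) / P(B) = 0.028 / 0.087 = 28/87 ≈ 0.32183908

0.321839


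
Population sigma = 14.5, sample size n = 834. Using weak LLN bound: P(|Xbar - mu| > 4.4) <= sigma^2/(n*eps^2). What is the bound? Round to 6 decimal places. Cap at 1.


bound = min(1, sigma^2/(n*eps^2))
sigma^2 = 14.5^2 = 210.25
n*eps^2 = 834 * 4.4^2 = 834 * 19.36 = 16146.24
sigma^2/(n*eps^2) = 210.25 / 16146.24 ≈ 0.01302161

0.013022


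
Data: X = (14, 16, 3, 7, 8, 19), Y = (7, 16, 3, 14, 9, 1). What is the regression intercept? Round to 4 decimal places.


a = ybar - b*xbar, where b = sum((xi-xbar)(yi-ybar)) / sum((xi-xbar)^2)
n = 6, xbar = 67/6 ≈ 11.166667, ybar = 50/6 = 25/3 ≈ 8.333333
Sxy = sum((xi-xbar)(yi-ybar)) = -19/3 ≈ -6.333333
Sxx = sum((xi-xbar)^2) = 1121/6 ≈ 186.833333
b = Sxy / Sxx = -2/59 ≈ -0.033898
a = 8.333333 - (-0.033898) * 11.166667 = 514/59 ≈ 8.711864

8.7119


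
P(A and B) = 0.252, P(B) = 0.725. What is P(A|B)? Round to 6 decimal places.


P(A|B) = P(A and B) / P(B) = 0.252 / 0.725 = 252/725 ≈ 0.34758621

0.347586


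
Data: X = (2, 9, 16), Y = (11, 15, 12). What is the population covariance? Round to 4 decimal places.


Cov = (1/n)*sum((xi-xbar)(yi-ybar))
n = 3, xbar = 27/3 = 9, ybar = 38/3 ≈ 12.666667
sum((xi-xbar)(yi-ybar)) = 7
Cov = 7 / 3 = 7/3 ≈ 2.333333

2.3333


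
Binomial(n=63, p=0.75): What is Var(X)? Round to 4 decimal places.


Var = n*p*(1-p) = 63 * 0.75 * 0.25 = 11.8125

11.8125


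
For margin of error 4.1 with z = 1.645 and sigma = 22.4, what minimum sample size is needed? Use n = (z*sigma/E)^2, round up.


z*sigma/E = 1.645 * 22.4 / 4.1 = 9212/1025 ≈ 8.987317
(z*sigma/E)^2 ≈ 80.771868
round up: n = 81

81


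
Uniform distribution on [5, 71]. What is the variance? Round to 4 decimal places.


Var = (b-a)^2 / 12
(b-a)^2 = (71 - 5)^2 = 4356
Var = 4356/12 = 363

363.0000


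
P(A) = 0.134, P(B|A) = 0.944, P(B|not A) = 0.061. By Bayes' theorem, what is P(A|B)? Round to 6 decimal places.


P(A|B) = P(B|A)*P(A) / P(B), P(B) = P(B|A)*P(A) + P(B|not A)*P(not A)
P(B|A)*P(A) = 0.944 * 0.134 = 0.126496
P(B|not A)*P(not A) = 0.061 * 0.866 = 0.052826
P(B) = 0.126496 + 0.052826 = 0.179322
P(A|B) = 0.126496 / 0.179322 ≈ 0.70541261

0.705413


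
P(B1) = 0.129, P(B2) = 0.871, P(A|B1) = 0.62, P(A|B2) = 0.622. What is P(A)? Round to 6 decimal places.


P(A) = P(A|B1)*P(B1) + P(A|B2)*P(B2)
P(A|B1)*P(B1) = 0.62 * 0.129 = 0.07998
P(A|B2)*P(B2) = 0.622 * 0.871 = 0.541762
P(A) = 0.07998 + 0.541762 = 0.621742

0.621742


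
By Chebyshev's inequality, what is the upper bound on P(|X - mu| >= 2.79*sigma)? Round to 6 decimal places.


P <= 1/k^2
k^2 = 2.79^2 = 7.7841
1/k^2 = 1 / 7.7841 ≈ 0.12846700

0.128467


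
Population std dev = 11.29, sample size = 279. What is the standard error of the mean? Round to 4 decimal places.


SE = sigma / sqrt(n)
sqrt(279) ≈ 16.703293
SE = 11.29 / 16.703293 ≈ 0.675915

0.6759


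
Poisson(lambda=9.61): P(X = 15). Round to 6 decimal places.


P = e^(-lam) * lam^k / k!
e^(-9.61) ≈ 0.00006705482
lam^k = 9.61^15 ≈ 550618520345910.837375
k! = 15! = 1307674368000
P = 0.00006705482 * 550618520345910.837375 / 1307674368000 ≈ 0.028235

0.028235


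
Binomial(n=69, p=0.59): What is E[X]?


E[X] = n*p = 69 * 0.59 = 40.71

40.71


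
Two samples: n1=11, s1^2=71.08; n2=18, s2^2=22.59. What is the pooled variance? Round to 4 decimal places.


sp^2 = ((n1-1)*s1^2 + (n2-1)*s2^2)/(n1+n2-2)
(n1-1)*s1^2 = 10 * 71.08 = 710.8
(n2-1)*s2^2 = 17 * 22.59 = 384.03
numerator = 710.8 + 384.03 = 1094.83
n1+n2-2 = 27
sp^2 = 1094.83 / 27 = 109483/2700 ≈ 40.549259

40.5493


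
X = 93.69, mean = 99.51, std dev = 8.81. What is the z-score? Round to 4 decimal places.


z = (X - mu) / sigma
X - mu = 93.69 - 99.51 = -5.82
z = -5.82 / 8.81 = -582/881 ≈ -0.660613

-0.6606


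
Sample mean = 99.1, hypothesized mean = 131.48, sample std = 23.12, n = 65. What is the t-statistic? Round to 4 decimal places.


t = (xbar - mu0) / (s/sqrt(n))
xbar - mu0 = 99.1 - 131.48 = -32.38
sqrt(65) ≈ 8.06225775
s/sqrt(n) = 23.12 / 8.06225775 ≈ 2.86768306
t = -32.38 / 2.86768306 ≈ -11.291345

-11.2913


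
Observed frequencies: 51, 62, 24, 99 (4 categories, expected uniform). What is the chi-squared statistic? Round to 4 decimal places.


chi2 = sum((O-E)^2/E), E = total/4
total = 236, E = 236/4 = 59
(51 - 59)^2 / 59 = 64 / 59 = 64/59 ≈ 1.084746
(62 - 59)^2 / 59 = 9 / 59 = 9/59 ≈ 0.152542
(24 - 59)^2 / 59 = 1225 / 59 = 1225/59 ≈ 20.762712
(99 - 59)^2 / 59 = 1600 / 59 = 1600/59 ≈ 27.118644
chi2 = 2898/59 ≈ 49.118644

49.1186


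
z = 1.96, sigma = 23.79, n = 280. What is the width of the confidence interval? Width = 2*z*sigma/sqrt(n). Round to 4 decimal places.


width = 2*z*sigma/sqrt(n)
2*z*sigma = 2 * 1.96 * 23.79 = 93.2568
sqrt(280) ≈ 16.733201
width = 93.2568 / 16.733201 ≈ 5.573160

5.5732


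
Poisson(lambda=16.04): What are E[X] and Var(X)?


E[X] = Var(X) = lambda = 16.04

16.04, 16.04


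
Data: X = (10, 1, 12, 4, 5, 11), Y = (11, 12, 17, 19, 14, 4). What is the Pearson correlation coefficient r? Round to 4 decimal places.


r = sum((xi-xbar)(yi-ybar)) / sqrt(sum((xi-xbar)^2) * sum((yi-ybar)^2))
n = 6, xbar = 43/6 ≈ 7.166667, ybar = 77/6 ≈ 12.833333
Sxy = sum((xi-xbar)(yi-ybar)) = -215/6 ≈ -35.833333
Sxx = sum((xi-xbar)^2) = 593/6 ≈ 98.833333
Syy = sum((yi-ybar)^2) = 833/6 ≈ 138.833333
sqrt(Sxx*Syy) ≈ 117.138214
r = Sxy / sqrt(Sxx*Syy) = -35.833333 / 117.138214 ≈ -0.305906

-0.3059


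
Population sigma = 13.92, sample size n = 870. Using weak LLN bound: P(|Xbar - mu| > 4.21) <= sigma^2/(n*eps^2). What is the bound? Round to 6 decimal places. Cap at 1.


bound = min(1, sigma^2/(n*eps^2))
sigma^2 = 13.92^2 = 193.7664
n*eps^2 = 870 * 4.21^2 = 870 * 17.7241 = 15419.967
sigma^2/(n*eps^2) = 193.7664 / 15419.967 ≈ 0.01256594

0.012566


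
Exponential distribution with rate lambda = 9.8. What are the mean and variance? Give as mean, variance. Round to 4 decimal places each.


mean = 1/lam, var = 1/lam^2
mean = 1 / 9.8 = 5/49 ≈ 0.102041
lam^2 = 9.8^2 = 96.04
var = 1 / 96.04 = 25/2401 ≈ 0.010412

0.1020, 0.0104


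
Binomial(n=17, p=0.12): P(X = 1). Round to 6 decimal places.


P = C(n,k) * p^k * (1-p)^(n-k)
C(17,1) = 17
p^k = 0.12^1 = 0.12
(1-p)^(n-k) = 0.88^16 ≈ 0.1293370
P = 17 * 0.12 * 0.1293370 ≈ 0.263847

0.263847


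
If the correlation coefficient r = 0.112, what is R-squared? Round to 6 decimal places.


R^2 = r^2 = (0.112)^2 = 0.012544

0.012544


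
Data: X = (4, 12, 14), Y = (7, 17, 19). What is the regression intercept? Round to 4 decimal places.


a = ybar - b*xbar, where b = sum((xi-xbar)(yi-ybar)) / sum((xi-xbar)^2)
n = 3, xbar = 30/3 = 10, ybar = 43/3 ≈ 14.333333
Sxy = sum((xi-xbar)(yi-ybar)) = 68
Sxx = sum((xi-xbar)^2) = 56
b = Sxy / Sxx = 17/14 ≈ 1.214286
a = 14.333333 - 1.214286 * 10 = 46/21 ≈ 2.190476

2.1905


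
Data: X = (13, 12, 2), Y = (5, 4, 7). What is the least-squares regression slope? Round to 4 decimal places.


b = sum((xi-xbar)(yi-ybar)) / sum((xi-xbar)^2)
n = 3, xbar = 27/3 = 9, ybar = 16/3 ≈ 5.333333
Sxy = sum((xi-xbar)(yi-ybar)) = -17
Sxx = sum((xi-xbar)^2) = 74
b = Sxy / Sxx = -17/74 ≈ -0.229730

-0.2297


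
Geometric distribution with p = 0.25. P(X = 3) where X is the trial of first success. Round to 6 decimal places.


P = (1-p)^(k-1) * p
(1-p)^(k-1) = 0.75^2 = 0.5625
P = 0.5625 * 0.25 = 0.140625

0.140625


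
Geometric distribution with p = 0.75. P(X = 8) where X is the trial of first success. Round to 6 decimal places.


P = (1-p)^(k-1) * p
(1-p)^(k-1) = 0.25^7 ≈ 0.00006103516
P = 0.00006103516 * 0.75 ≈ 0.00004577637

0.000046


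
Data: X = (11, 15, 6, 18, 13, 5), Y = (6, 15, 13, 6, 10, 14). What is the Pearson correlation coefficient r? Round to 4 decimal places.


r = sum((xi-xbar)(yi-ybar)) / sqrt(sum((xi-xbar)^2) * sum((yi-ybar)^2))
n = 6, xbar = 68/6 = 34/3 ≈ 11.333333, ybar = 64/6 = 32/3 ≈ 10.666667
Sxy = sum((xi-xbar)(yi-ybar)) = -145/3 ≈ -48.333333
Sxx = sum((xi-xbar)^2) = 388/3 ≈ 129.333333
Syy = sum((yi-ybar)^2) = 238/3 ≈ 79.333333
sqrt(Sxx*Syy) ≈ 101.293852
r = Sxy / sqrt(Sxx*Syy) = -48.333333 / 101.293852 ≈ -0.477160

-0.4772


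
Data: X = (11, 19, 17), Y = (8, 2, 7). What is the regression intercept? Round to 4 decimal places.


a = ybar - b*xbar, where b = sum((xi-xbar)(yi-ybar)) / sum((xi-xbar)^2)
n = 3, xbar = 47/3 ≈ 15.666667, ybar = 17/3 ≈ 5.666667
Sxy = sum((xi-xbar)(yi-ybar)) = -64/3 ≈ -21.333333
Sxx = sum((xi-xbar)^2) = 104/3 ≈ 34.666667
b = Sxy / Sxx = -8/13 ≈ -0.615385
a = 5.666667 - (-0.615385) * 15.666667 = 199/13 ≈ 15.307692

15.3077


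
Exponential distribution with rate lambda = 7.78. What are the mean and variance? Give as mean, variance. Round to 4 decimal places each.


mean = 1/lam, var = 1/lam^2
mean = 1 / 7.78 = 50/389 ≈ 0.128535
lam^2 = 7.78^2 = 60.5284
var = 1 / 60.5284 ≈ 0.016521

0.1285, 0.0165


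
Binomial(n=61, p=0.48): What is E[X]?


E[X] = n*p = 61 * 0.48 = 29.28

29.28


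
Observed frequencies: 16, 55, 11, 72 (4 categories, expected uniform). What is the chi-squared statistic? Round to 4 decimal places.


chi2 = sum((O-E)^2/E), E = total/4
total = 154, E = 154/4 = 38.5
(16 - 38.5)^2 / 38.5 = 506.25 / 38.5 = 2025/154 ≈ 13.149351
(55 - 38.5)^2 / 38.5 = 272.25 / 38.5 = 99/14 ≈ 7.071429
(11 - 38.5)^2 / 38.5 = 756.25 / 38.5 = 275/14 ≈ 19.642857
(72 - 38.5)^2 / 38.5 = 1122.25 / 38.5 = 4489/154 ≈ 29.149351
chi2 = 5314/77 ≈ 69.012987

69.0130


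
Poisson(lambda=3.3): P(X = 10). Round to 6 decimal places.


P = e^(-lam) * lam^k / k!
e^(-3.3) ≈ 0.03688317
lam^k = 3.3^10 ≈ 153157.898526
k! = 10! = 3628800
P = 0.03688317 * 153157.898526 / 3628800 ≈ 0.001557

0.001557


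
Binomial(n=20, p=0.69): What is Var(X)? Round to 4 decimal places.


Var = n*p*(1-p) = 20 * 0.69 * 0.31 = 4.278

4.2780


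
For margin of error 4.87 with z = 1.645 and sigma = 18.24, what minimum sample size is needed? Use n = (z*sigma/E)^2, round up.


z*sigma/E = 1.645 * 18.24 / 4.87 ≈ 6.161150
(z*sigma/E)^2 ≈ 37.959768
round up: n = 38

38


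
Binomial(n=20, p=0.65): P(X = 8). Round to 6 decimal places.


P = C(n,k) * p^k * (1-p)^(n-k)
C(20,8) = 125970
p^k = 0.65^8 ≈ 0.03186448
(1-p)^(n-k) = 0.35^12 ≈ 0.000003379221
P = 125970 * 0.03186448 * 0.000003379221 ≈ 0.013564

0.013564


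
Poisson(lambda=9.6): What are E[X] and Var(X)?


E[X] = Var(X) = lambda = 9.6

9.6, 9.6


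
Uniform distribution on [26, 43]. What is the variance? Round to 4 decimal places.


Var = (b-a)^2 / 12
(b-a)^2 = (43 - 26)^2 = 289
Var = 289/12 ≈ 24.083333

24.0833


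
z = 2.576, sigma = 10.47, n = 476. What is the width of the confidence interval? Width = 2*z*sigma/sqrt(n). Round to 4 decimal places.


width = 2*z*sigma/sqrt(n)
2*z*sigma = 2 * 2.576 * 10.47 = 53.94144
sqrt(476) ≈ 21.817424
width = 53.94144 / 21.817424 ≈ 2.472402

2.4724


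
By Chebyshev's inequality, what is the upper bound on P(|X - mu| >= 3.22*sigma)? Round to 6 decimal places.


P <= 1/k^2
k^2 = 3.22^2 = 10.3684
1/k^2 = 1 / 10.3684 ≈ 0.09644690

0.096447


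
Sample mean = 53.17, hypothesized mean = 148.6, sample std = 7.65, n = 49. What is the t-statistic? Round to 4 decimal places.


t = (xbar - mu0) / (s/sqrt(n))
xbar - mu0 = 53.17 - 148.6 = -95.43
sqrt(49) = 7
s/sqrt(n) = 7.65 / 7 = 153/140 ≈ 1.09285714
t = -95.43 / 1.09285714 = -22267/255 ≈ -87.321569

-87.3216


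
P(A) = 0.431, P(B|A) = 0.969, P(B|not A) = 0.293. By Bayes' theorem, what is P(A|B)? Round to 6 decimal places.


P(A|B) = P(B|A)*P(A) / P(B), P(B) = P(B|A)*P(A) + P(B|not A)*P(not A)
P(B|A)*P(A) = 0.969 * 0.431 = 0.417639
P(B|not A)*P(not A) = 0.293 * 0.569 = 0.166717
P(B) = 0.417639 + 0.166717 = 0.584356
P(A|B) = 0.417639 / 0.584356 ≈ 0.71469960

0.714700


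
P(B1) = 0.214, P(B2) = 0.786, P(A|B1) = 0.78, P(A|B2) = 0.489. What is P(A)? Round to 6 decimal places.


P(A) = P(A|B1)*P(B1) + P(A|B2)*P(B2)
P(A|B1)*P(B1) = 0.78 * 0.214 = 0.16692
P(A|B2)*P(B2) = 0.489 * 0.786 = 0.384354
P(A) = 0.16692 + 0.384354 = 0.551274

0.551274


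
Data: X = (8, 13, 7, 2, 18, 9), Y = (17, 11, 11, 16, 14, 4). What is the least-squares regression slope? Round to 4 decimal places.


b = sum((xi-xbar)(yi-ybar)) / sum((xi-xbar)^2)
n = 6, xbar = 57/6 = 9.5, ybar = 73/6 ≈ 12.166667
Sxy = sum((xi-xbar)(yi-ybar)) = -17.5
Sxx = sum((xi-xbar)^2) = 149.5
b = Sxy / Sxx = -35/299 ≈ -0.117057

-0.1171


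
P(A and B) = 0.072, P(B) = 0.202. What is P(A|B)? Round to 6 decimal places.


P(A|B) = P(A and B) / P(B) = 0.072 / 0.202 = 36/101 ≈ 0.35643564

0.356436


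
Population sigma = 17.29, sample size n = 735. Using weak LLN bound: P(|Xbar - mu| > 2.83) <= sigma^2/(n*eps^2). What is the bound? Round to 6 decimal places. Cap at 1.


bound = min(1, sigma^2/(n*eps^2))
sigma^2 = 17.29^2 = 298.9441
n*eps^2 = 735 * 2.83^2 = 735 * 8.0089 = 5886.5415
sigma^2/(n*eps^2) = 298.9441 / 5886.5415 ≈ 0.05078434

0.050784


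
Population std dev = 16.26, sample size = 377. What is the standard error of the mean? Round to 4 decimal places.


SE = sigma / sqrt(n)
sqrt(377) ≈ 19.416488
SE = 16.26 / 19.416488 ≈ 0.837433

0.8374


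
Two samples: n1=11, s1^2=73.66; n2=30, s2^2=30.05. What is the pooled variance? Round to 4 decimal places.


sp^2 = ((n1-1)*s1^2 + (n2-1)*s2^2)/(n1+n2-2)
(n1-1)*s1^2 = 10 * 73.66 = 736.6
(n2-1)*s2^2 = 29 * 30.05 = 871.45
numerator = 736.6 + 871.45 = 1608.05
n1+n2-2 = 39
sp^2 = 1608.05 / 39 = 32161/780 ≈ 41.232051

41.2321


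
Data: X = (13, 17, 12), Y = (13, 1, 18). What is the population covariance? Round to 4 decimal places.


Cov = (1/n)*sum((xi-xbar)(yi-ybar))
n = 3, xbar = 42/3 = 14, ybar = 32/3 ≈ 10.666667
sum((xi-xbar)(yi-ybar)) = -46
Cov = -46 / 3 = -46/3 ≈ -15.333333

-15.3333


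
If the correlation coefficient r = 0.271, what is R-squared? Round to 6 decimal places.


R^2 = r^2 = (0.271)^2 = 0.073441

0.073441


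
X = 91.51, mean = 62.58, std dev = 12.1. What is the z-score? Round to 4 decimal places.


z = (X - mu) / sigma
X - mu = 91.51 - 62.58 = 28.93
z = 28.93 / 12.1 = 263/110 ≈ 2.390909

2.3909


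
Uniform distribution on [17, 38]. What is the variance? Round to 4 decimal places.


Var = (b-a)^2 / 12
(b-a)^2 = (38 - 17)^2 = 441
Var = 441/12 = 36.75

36.7500


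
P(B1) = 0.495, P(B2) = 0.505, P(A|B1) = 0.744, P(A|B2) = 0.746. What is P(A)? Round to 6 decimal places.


P(A) = P(A|B1)*P(B1) + P(A|B2)*P(B2)
P(A|B1)*P(B1) = 0.744 * 0.495 = 0.36828
P(A|B2)*P(B2) = 0.746 * 0.505 = 0.37673
P(A) = 0.36828 + 0.37673 = 0.74501

0.745010


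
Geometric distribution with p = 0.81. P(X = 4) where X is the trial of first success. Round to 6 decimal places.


P = (1-p)^(k-1) * p
(1-p)^(k-1) = 0.19^3 = 0.006859
P = 0.006859 * 0.81 = 0.00555579

0.005556


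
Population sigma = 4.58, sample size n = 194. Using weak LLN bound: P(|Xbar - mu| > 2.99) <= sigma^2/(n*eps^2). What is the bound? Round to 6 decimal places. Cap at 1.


bound = min(1, sigma^2/(n*eps^2))
sigma^2 = 4.58^2 = 20.9764
n*eps^2 = 194 * 2.99^2 = 194 * 8.9401 = 1734.3794
sigma^2/(n*eps^2) = 20.9764 / 1734.3794 ≈ 0.01209447

0.012094


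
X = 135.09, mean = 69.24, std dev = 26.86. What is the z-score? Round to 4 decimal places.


z = (X - mu) / sigma
X - mu = 135.09 - 69.24 = 65.85
z = 65.85 / 26.86 = 6585/2686 ≈ 2.451601

2.4516


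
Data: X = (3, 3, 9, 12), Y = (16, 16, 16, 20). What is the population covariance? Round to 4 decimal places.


Cov = (1/n)*sum((xi-xbar)(yi-ybar))
n = 4, xbar = 27/4 = 6.75, ybar = 68/4 = 17
sum((xi-xbar)(yi-ybar)) = 21
Cov = 21 / 4 = 5.25

5.2500


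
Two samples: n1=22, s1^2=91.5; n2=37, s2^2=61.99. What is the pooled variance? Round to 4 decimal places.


sp^2 = ((n1-1)*s1^2 + (n2-1)*s2^2)/(n1+n2-2)
(n1-1)*s1^2 = 21 * 91.5 = 1921.5
(n2-1)*s2^2 = 36 * 61.99 = 2231.64
numerator = 1921.5 + 2231.64 = 4153.14
n1+n2-2 = 57
sp^2 = 4153.14 / 57 = 69219/950 ≈ 72.862105

72.8621


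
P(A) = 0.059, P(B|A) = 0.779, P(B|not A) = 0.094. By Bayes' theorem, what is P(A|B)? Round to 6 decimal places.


P(A|B) = P(B|A)*P(A) / P(B), P(B) = P(B|A)*P(A) + P(B|not A)*P(not A)
P(B|A)*P(A) = 0.779 * 0.059 = 0.045961
P(B|not A)*P(not A) = 0.094 * 0.941 = 0.088454
P(B) = 0.045961 + 0.088454 = 0.134415
P(A|B) = 0.045961 / 0.134415 ≈ 0.34193356

0.341934


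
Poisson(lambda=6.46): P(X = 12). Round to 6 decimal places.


P = e^(-lam) * lam^k / k!
e^(-6.46) ≈ 0.001564796
lam^k = 6.46^12 ≈ 5281900502.386009
k! = 12! = 479001600
P = 0.001564796 * 5281900502.386009 / 479001600 ≈ 0.017255

0.017255


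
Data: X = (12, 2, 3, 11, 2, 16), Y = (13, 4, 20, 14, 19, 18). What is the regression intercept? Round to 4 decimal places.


a = ybar - b*xbar, where b = sum((xi-xbar)(yi-ybar)) / sum((xi-xbar)^2)
n = 6, xbar = 46/6 = 23/3 ≈ 7.666667, ybar = 88/6 = 44/3 ≈ 14.666667
Sxy = sum((xi-xbar)(yi-ybar)) = 88/3 ≈ 29.333333
Sxx = sum((xi-xbar)^2) = 556/3 ≈ 185.333333
b = Sxy / Sxx = 22/139 ≈ 0.158273
a = 14.666667 - 0.158273 * 7.666667 = 1870/139 ≈ 13.453237

13.4532


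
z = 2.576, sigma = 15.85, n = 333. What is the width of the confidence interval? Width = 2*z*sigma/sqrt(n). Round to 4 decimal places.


width = 2*z*sigma/sqrt(n)
2*z*sigma = 2 * 2.576 * 15.85 = 81.6592
sqrt(333) ≈ 18.248288
width = 81.6592 / 18.248288 ≈ 4.474897

4.4749


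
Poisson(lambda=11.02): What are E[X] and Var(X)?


E[X] = Var(X) = lambda = 11.02

11.02, 11.02


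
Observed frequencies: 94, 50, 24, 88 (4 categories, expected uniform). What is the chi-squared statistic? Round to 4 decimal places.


chi2 = sum((O-E)^2/E), E = total/4
total = 256, E = 256/4 = 64
(94 - 64)^2 / 64 = 900 / 64 = 14.0625
(50 - 64)^2 / 64 = 196 / 64 = 3.0625
(24 - 64)^2 / 64 = 1600 / 64 = 25
(88 - 64)^2 / 64 = 576 / 64 = 9
chi2 = 51.125

51.1250


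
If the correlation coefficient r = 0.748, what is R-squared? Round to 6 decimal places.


R^2 = r^2 = (0.748)^2 = 0.559504

0.559504


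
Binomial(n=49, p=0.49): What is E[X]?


E[X] = n*p = 49 * 0.49 = 24.01

24.01


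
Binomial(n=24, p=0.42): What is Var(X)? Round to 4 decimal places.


Var = n*p*(1-p) = 24 * 0.42 * 0.58 = 5.8464

5.8464


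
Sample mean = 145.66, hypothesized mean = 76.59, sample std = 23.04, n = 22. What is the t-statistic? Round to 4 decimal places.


t = (xbar - mu0) / (s/sqrt(n))
xbar - mu0 = 145.66 - 76.59 = 69.07
sqrt(22) ≈ 4.69041576
s/sqrt(n) = 23.04 / 4.69041576 ≈ 4.91214450
t = 69.07 / 4.91214450 ≈ 14.061068

14.0611


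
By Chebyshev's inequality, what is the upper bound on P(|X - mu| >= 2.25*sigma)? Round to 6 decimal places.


P <= 1/k^2
k^2 = 2.25^2 = 5.0625
1/k^2 = 1 / 5.0625 = 16/81 ≈ 0.19753086

0.197531


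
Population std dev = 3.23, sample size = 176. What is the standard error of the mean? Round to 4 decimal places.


SE = sigma / sqrt(n)
sqrt(176) ≈ 13.266499
SE = 3.23 / 13.266499 ≈ 0.243470

0.2435


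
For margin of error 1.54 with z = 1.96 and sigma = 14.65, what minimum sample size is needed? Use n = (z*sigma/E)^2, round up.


z*sigma/E = 1.96 * 14.65 / 1.54 = 2051/110 ≈ 18.645455
(z*sigma/E)^2 ≈ 347.652975
round up: n = 348

348


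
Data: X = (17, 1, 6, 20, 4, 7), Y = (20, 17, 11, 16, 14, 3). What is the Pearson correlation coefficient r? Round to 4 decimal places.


r = sum((xi-xbar)(yi-ybar)) / sqrt(sum((xi-xbar)^2) * sum((yi-ybar)^2))
n = 6, xbar = 55/6 ≈ 9.166667, ybar = 81/6 = 13.5
Sxy = sum((xi-xbar)(yi-ybar)) = 77.5
Sxx = sum((xi-xbar)^2) = 1721/6 ≈ 286.833333
Syy = sum((yi-ybar)^2) = 177.5
sqrt(Sxx*Syy) ≈ 225.638908
r = Sxy / sqrt(Sxx*Syy) = 77.5 / 225.638908 ≈ 0.343469

0.3435
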